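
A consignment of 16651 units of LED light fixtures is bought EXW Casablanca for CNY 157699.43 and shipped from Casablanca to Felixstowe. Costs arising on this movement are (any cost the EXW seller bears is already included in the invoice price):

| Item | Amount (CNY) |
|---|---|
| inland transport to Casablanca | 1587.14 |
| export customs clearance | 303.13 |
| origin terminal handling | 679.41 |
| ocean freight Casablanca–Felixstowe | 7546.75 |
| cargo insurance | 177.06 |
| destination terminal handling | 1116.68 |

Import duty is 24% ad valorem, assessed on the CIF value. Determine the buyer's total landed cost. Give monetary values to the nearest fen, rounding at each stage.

EXW: the seller makes goods available at their premises; the buyer bears all onward costs.
CIF value = EXW price + inland to port + export clearance + origin terminal + freight + insurance = 157699.43 + 1587.14 + 303.13 + 679.41 + 7546.75 + 177.06 = 167992.92
Import duty = 167992.92 × 24% = 40318.30
Buyer bears: inland to port 1587.14 + export clearance 303.13 + origin terminal 679.41 + freight 7546.75 + insurance 177.06 + destination terminal 1116.68 + duty 40318.30 = 51728.47
Landed cost = invoice 157699.43 + 51728.47 = 209427.90

Total landed cost: CNY 209427.90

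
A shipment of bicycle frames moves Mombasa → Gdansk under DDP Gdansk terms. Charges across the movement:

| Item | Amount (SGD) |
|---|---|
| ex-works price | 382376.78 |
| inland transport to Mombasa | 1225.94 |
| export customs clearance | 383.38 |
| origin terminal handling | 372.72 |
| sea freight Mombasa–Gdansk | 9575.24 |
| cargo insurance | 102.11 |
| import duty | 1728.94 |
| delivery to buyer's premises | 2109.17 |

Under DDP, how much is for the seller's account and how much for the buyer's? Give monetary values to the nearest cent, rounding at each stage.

DDP: the seller bears all costs including import duty.
Seller's account: goods 382376.78 + inland to port 1225.94 + export clearance 383.38 + origin terminal 372.72 + freight 9575.24 + insurance 102.11 + duty 1728.94 + delivery 2109.17 = 397874.28
Buyer's account: 0.00

Seller: SGD 397874.28; buyer: SGD 0.00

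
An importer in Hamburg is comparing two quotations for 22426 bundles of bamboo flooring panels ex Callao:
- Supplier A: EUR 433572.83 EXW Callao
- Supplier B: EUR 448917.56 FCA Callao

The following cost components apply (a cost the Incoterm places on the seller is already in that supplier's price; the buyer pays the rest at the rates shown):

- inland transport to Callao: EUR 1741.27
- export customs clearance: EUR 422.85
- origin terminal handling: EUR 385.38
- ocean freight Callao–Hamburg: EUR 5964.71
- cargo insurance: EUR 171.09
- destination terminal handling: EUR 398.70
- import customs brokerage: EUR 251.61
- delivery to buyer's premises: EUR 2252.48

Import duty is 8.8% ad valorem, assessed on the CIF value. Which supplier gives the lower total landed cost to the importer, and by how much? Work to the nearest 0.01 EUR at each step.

Supplier A is cheaper by EUR 14340.50

Supplier A (EXW):
CIF value = EXW price + inland to port + export clearance + origin terminal + freight + insurance = 433572.83 + 1741.27 + 422.85 + 385.38 + 5964.71 + 171.09 = 442258.13
Import duty = 442258.13 × 8.8% = 38918.72
Buyer bears (A): 1741.27 + 422.85 + 385.38 + 5964.71 + 171.09 + 398.70 + 251.61 + 2252.48 = 11588.09
Landed cost (A) = invoice 433572.83 + 11588.09 + duty 38918.72 = 484079.64
Supplier B (FCA):
CIF value = FCA price + origin terminal + freight + insurance = 448917.56 + 385.38 + 5964.71 + 171.09 = 455438.74
Import duty = 455438.74 × 8.8% = 40078.61
Buyer bears (B): 385.38 + 5964.71 + 171.09 + 398.70 + 251.61 + 2252.48 = 9423.97
Landed cost (B) = invoice 448917.56 + 9423.97 + duty 40078.61 = 498420.14
Difference = |484079.64 − 498420.14| = 14340.50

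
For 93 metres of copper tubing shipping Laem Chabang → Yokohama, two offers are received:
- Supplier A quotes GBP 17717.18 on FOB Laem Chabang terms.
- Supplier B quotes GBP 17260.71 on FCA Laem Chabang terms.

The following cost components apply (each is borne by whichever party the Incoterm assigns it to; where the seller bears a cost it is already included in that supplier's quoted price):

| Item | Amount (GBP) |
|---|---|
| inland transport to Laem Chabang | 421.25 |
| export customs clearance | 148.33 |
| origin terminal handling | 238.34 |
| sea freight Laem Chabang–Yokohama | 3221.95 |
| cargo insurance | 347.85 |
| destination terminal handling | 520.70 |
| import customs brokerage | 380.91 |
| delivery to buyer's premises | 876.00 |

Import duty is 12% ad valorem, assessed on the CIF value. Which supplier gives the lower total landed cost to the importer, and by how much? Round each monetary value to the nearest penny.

Supplier B is cheaper by GBP 244.31

Supplier A (FOB):
CIF value = FOB price + freight + insurance = 17717.18 + 3221.95 + 347.85 = 21286.98
Import duty = 21286.98 × 12% = 2554.44
Buyer bears (A): 3221.95 + 347.85 + 520.70 + 380.91 + 876.00 = 5347.41
Landed cost (A) = invoice 17717.18 + 5347.41 + duty 2554.44 = 25619.03
Supplier B (FCA):
CIF value = FCA price + origin terminal + freight + insurance = 17260.71 + 238.34 + 3221.95 + 347.85 = 21068.85
Import duty = 21068.85 × 12% = 2528.26
Buyer bears (B): 238.34 + 3221.95 + 347.85 + 520.70 + 380.91 + 876.00 = 5585.75
Landed cost (B) = invoice 17260.71 + 5585.75 + duty 2528.26 = 25374.72
Difference = |25619.03 − 25374.72| = 244.31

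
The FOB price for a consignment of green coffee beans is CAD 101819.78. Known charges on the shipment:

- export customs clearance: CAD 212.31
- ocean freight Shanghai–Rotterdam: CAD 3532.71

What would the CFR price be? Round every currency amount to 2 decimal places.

CFR price: CAD 105352.49

Not relevant to the conversion: export clearance — on the seller under both FOB and CFR; already in the FOB price and stays in the CFR price.
From FOB to CFR, the seller additionally bears: freight.
CFR price = 101819.78 + 3532.71 = 105352.49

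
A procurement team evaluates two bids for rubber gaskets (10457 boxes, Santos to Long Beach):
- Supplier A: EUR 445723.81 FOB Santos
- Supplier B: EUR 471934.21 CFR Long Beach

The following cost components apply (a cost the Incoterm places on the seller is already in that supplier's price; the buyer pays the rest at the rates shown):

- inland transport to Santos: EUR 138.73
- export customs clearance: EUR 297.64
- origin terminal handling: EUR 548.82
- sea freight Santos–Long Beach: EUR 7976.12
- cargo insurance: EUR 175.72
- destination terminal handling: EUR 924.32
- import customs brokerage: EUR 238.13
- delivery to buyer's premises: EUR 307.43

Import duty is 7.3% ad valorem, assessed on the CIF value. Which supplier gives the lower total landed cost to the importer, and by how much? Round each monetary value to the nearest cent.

Supplier A (FOB):
CIF value = FOB price + freight + insurance = 445723.81 + 7976.12 + 175.72 = 453875.65
Import duty = 453875.65 × 7.3% = 33132.92
Buyer bears (A): 7976.12 + 175.72 + 924.32 + 238.13 + 307.43 = 9621.72
Landed cost (A) = invoice 445723.81 + 9621.72 + duty 33132.92 = 488478.45
Supplier B (CFR):
CIF value = CFR price + insurance = 471934.21 + 175.72 = 472109.93
Import duty = 472109.93 × 7.3% = 34464.02
Buyer bears (B): 175.72 + 924.32 + 238.13 + 307.43 = 1645.60
Landed cost (B) = invoice 471934.21 + 1645.60 + duty 34464.02 = 508043.83
Difference = |488478.45 − 508043.83| = 19565.38

Supplier A is cheaper by EUR 19565.38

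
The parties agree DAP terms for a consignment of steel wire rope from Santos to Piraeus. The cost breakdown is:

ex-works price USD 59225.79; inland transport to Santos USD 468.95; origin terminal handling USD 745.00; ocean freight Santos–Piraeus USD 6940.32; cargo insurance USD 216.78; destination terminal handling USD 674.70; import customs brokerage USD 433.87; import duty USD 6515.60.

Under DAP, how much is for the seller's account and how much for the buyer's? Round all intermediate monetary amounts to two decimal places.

Seller: USD 68271.54; buyer: USD 6949.47

DAP: the seller bears all costs to the named destination except import duty and clearance.
Seller's account: goods 59225.79 + inland to port 468.95 + origin terminal 745.00 + freight 6940.32 + insurance 216.78 + destination terminal 674.70 = 68271.54
Buyer's account: brokerage 433.87 + duty 6515.60 = 6949.47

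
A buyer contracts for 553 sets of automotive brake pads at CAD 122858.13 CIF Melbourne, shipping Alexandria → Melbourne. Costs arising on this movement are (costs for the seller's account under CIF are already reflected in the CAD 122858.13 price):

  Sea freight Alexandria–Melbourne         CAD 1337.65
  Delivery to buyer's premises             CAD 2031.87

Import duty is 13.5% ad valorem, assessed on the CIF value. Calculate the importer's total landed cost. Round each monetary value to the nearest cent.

CIF: the seller pays costs through ocean freight and marine insurance to the destination port.
Already in the invoice (seller's account under CIF): freight — exclude.
The CIF price already equals the CIF value: 122858.13
Import duty = 122858.13 × 13.5% = 16585.85
Buyer bears: delivery 2031.87 + duty 16585.85 = 18617.72
Landed cost = invoice 122858.13 + 18617.72 = 141475.85

Total landed cost: CAD 141475.85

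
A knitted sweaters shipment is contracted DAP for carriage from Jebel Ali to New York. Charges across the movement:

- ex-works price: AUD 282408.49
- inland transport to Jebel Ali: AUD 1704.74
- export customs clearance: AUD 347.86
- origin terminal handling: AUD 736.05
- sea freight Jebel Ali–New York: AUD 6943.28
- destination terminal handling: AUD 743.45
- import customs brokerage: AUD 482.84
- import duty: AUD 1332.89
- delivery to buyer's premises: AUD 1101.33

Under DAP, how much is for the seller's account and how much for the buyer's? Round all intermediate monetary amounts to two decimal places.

DAP: the seller bears all costs to the named destination except import duty and clearance.
Seller's account: goods 282408.49 + inland to port 1704.74 + export clearance 347.86 + origin terminal 736.05 + freight 6943.28 + destination terminal 743.45 + delivery 1101.33 = 293985.20
Buyer's account: brokerage 482.84 + duty 1332.89 = 1815.73

Seller: AUD 293985.20; buyer: AUD 1815.73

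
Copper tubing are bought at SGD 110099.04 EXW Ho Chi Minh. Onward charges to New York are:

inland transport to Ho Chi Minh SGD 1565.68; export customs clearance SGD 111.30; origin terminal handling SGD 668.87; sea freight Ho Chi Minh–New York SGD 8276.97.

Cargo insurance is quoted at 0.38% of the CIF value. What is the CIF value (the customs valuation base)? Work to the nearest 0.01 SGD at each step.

Let C be the CIF value. C = EXW price + pre-shipment costs + freight + 0.38% × C
C − 0.38% × C = 110099.04 + 1565.68 + 111.30 + 668.87 + 8276.97
0.9962 × C = 120721.86
C = 120721.86 / 0.9962 = 121182.35
Insurance premium = 0.38% × 121182.35 = 460.49

CIF value: SGD 121182.35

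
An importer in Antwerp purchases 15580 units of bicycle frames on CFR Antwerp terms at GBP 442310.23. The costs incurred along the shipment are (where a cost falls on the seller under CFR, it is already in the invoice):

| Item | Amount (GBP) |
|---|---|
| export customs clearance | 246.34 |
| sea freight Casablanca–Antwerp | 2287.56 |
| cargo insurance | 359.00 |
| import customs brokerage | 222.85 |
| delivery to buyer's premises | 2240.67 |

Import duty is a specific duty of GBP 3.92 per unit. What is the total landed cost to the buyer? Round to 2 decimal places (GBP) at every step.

CFR: the seller pays costs through ocean freight to the destination port, but not insurance.
Already in the invoice (seller's account under CFR): export clearance, freight — exclude.
CIF value = CFR price + insurance = 442310.23 + 359.00 = 442669.23
Import duty = 15580 × 3.92 = 61073.60
Buyer bears: insurance 359.00 + brokerage 222.85 + delivery 2240.67 + duty 61073.60 = 63896.12
Landed cost = invoice 442310.23 + 63896.12 = 506206.35

Total landed cost: GBP 506206.35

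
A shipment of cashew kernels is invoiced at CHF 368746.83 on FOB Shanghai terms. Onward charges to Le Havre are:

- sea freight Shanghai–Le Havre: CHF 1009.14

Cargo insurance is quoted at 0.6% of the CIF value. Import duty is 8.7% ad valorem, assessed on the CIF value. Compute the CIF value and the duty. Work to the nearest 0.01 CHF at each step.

CIF value: CHF 371987.90; import duty: CHF 32362.95

Let C be the CIF value. C = FOB price + freight + 0.6% × C
C − 0.6% × C = 368746.83 + 1009.14
0.994 × C = 369755.97
C = 369755.97 / 0.994 = 371987.90
Insurance premium = 0.6% × 371987.90 = 2231.93
Import duty = 371987.90 × 8.7% = 32362.95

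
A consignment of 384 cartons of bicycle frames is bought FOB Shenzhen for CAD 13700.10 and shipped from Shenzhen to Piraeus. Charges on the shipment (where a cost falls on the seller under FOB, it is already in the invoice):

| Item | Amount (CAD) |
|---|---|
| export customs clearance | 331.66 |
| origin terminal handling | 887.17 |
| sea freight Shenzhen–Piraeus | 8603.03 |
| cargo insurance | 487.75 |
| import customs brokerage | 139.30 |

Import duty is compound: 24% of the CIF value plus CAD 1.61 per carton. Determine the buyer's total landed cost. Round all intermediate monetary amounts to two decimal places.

FOB: the seller bears costs until goods are on board at the origin port; the buyer bears freight, insurance and all costs thereafter.
Already in the invoice (seller's account under FOB): export clearance, origin terminal — exclude.
CIF value = FOB price + freight + insurance = 13700.10 + 8603.03 + 487.75 = 22790.88
Ad valorem component: 22790.88 × 24% = 5469.81
Specific component: 384 × 1.61 = 618.24
Import duty = 5469.81 + 618.24 = 6088.05
Buyer bears: freight 8603.03 + insurance 487.75 + brokerage 139.30 + duty 6088.05 = 15318.13
Landed cost = invoice 13700.10 + 15318.13 = 29018.23

Total landed cost: CAD 29018.23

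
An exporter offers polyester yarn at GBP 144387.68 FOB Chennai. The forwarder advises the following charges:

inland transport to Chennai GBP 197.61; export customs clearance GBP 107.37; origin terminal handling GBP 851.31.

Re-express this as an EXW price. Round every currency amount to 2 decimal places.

EXW price: GBP 143231.39

From FOB to EXW, the seller no longer bears: inland to port, export clearance, origin terminal.
EXW price = 144387.68 − 197.61 − 107.37 − 851.31 = 143231.39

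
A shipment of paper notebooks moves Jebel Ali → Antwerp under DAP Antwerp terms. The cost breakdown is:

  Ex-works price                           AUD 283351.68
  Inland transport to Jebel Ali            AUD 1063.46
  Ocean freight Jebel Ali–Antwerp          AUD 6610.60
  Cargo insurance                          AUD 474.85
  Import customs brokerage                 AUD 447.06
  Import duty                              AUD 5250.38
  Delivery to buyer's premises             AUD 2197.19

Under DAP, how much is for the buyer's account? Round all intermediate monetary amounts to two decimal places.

DAP: the seller bears all costs to the named destination except import duty and clearance.
Seller's account: goods 283351.68 + inland to port 1063.46 + freight 6610.60 + insurance 474.85 + delivery 2197.19 = 293697.78
Buyer's account: brokerage 447.06 + duty 5250.38 = 5697.44

Buyer's account: AUD 5697.44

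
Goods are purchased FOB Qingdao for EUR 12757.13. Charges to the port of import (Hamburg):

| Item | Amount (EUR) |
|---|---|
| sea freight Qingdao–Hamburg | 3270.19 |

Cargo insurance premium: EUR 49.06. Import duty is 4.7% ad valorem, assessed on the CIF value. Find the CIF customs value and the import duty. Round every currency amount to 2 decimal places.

CIF = FOB price + freight + insurance
CIF = 12757.13 + 3270.19 + 49.06 = 16076.38
Import duty = 16076.38 × 4.7% = 755.59

CIF value: EUR 16076.38; import duty: EUR 755.59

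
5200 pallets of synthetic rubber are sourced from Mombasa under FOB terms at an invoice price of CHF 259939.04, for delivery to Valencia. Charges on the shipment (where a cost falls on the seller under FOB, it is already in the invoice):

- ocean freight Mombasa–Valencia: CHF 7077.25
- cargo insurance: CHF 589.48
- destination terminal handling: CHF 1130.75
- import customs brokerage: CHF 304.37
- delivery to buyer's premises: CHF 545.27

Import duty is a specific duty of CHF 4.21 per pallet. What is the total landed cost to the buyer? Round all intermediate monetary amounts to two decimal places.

FOB: the seller bears costs until goods are on board at the origin port; the buyer bears freight, insurance and all costs thereafter.
CIF value = FOB price + freight + insurance = 259939.04 + 7077.25 + 589.48 = 267605.77
Import duty = 5200 × 4.21 = 21892.00
Buyer bears: freight 7077.25 + insurance 589.48 + destination terminal 1130.75 + brokerage 304.37 + delivery 545.27 + duty 21892.00 = 31539.12
Landed cost = invoice 259939.04 + 31539.12 = 291478.16

Total landed cost: CHF 291478.16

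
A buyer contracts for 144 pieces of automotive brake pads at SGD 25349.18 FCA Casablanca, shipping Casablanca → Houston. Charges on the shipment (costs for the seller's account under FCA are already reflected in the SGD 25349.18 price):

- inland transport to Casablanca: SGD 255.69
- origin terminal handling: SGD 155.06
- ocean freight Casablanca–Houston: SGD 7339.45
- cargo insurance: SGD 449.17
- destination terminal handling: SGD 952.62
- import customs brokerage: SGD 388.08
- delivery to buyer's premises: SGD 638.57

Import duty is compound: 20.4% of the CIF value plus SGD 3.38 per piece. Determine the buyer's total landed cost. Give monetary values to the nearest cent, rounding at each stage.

FCA: the seller delivers export-cleared goods to the carrier; the buyer bears costs from that point.
Already in the invoice (seller's account under FCA): inland to port — exclude.
CIF value = FCA price + origin terminal + freight + insurance = 25349.18 + 155.06 + 7339.45 + 449.17 = 33292.86
Ad valorem component: 33292.86 × 20.4% = 6791.74
Specific component: 144 × 3.38 = 486.72
Import duty = 6791.74 + 486.72 = 7278.46
Buyer bears: origin terminal 155.06 + freight 7339.45 + insurance 449.17 + destination terminal 952.62 + brokerage 388.08 + delivery 638.57 + duty 7278.46 = 17201.41
Landed cost = invoice 25349.18 + 17201.41 = 42550.59

Total landed cost: SGD 42550.59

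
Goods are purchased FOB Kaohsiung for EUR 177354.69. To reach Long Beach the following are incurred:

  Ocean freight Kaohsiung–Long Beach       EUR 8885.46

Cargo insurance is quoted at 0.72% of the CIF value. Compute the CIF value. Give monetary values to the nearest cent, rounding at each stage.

CIF value: EUR 187590.80

Let C be the CIF value. C = FOB price + freight + 0.72% × C
C − 0.72% × C = 177354.69 + 8885.46
0.9928 × C = 186240.15
C = 186240.15 / 0.9928 = 187590.80
Insurance premium = 0.72% × 187590.80 = 1350.65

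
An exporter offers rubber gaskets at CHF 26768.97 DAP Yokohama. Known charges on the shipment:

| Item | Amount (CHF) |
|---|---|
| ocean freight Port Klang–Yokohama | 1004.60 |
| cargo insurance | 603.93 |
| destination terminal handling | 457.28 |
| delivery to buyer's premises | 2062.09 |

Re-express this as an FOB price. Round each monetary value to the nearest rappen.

FOB price: CHF 22641.07

From DAP to FOB, the seller no longer bears: freight, insurance, destination terminal, delivery.
FOB price = 26768.97 − 1004.60 − 603.93 − 457.28 − 2062.09 = 22641.07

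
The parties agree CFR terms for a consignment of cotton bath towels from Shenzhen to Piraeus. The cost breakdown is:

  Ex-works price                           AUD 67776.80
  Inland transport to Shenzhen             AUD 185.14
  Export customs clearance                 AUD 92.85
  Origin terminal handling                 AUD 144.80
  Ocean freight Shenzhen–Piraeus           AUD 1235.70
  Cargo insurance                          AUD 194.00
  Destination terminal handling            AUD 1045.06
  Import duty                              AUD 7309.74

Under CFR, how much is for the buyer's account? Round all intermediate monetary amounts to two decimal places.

CFR: the seller pays costs through ocean freight to the destination port, but not insurance.
Seller's account: goods 67776.80 + inland to port 185.14 + export clearance 92.85 + origin terminal 144.80 + freight 1235.70 = 69435.29
Buyer's account: insurance 194.00 + destination terminal 1045.06 + duty 7309.74 = 8548.80

Buyer's account: AUD 8548.80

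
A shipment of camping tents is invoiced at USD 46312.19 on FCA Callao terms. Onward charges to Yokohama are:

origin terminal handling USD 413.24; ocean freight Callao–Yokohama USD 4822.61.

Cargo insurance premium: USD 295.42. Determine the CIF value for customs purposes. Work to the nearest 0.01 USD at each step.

CIF = FCA price + pre-shipment costs + freight + insurance
CIF = 46312.19 + 413.24 + 4822.61 + 295.42 = 51843.46

CIF value: USD 51843.46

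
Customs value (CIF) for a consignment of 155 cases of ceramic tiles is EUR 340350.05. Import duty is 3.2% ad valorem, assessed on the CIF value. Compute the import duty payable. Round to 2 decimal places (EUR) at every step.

Import duty = 340350.05 × 3.2% = 10891.20

Import duty: EUR 10891.20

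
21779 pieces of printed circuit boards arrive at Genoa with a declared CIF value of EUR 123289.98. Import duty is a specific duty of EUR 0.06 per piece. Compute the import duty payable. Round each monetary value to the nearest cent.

Import duty = 21779 × 0.06 = 1306.74

Import duty: EUR 1306.74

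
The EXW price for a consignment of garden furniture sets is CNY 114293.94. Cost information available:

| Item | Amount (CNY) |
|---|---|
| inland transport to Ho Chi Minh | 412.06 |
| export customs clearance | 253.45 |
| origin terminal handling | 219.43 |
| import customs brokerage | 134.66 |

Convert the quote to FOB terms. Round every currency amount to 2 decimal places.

FOB price: CNY 115178.88

Not relevant to the conversion: brokerage — on the buyer under both terms; not part of either seller's price.
From EXW to FOB, the seller additionally bears: inland to port, export clearance, origin terminal.
FOB price = 114293.94 + 412.06 + 253.45 + 219.43 = 115178.88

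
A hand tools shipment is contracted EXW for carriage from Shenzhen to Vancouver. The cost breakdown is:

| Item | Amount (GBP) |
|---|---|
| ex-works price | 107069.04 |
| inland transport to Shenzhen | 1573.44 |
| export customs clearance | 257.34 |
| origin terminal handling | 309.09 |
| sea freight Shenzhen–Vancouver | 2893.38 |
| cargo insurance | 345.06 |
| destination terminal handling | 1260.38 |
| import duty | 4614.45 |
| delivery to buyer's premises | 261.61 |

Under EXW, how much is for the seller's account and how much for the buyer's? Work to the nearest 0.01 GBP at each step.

EXW: the seller makes goods available at their premises; the buyer bears all onward costs.
Seller's account: goods 107069.04 = 107069.04
Buyer's account: inland to port 1573.44 + export clearance 257.34 + origin terminal 309.09 + freight 2893.38 + insurance 345.06 + destination terminal 1260.38 + duty 4614.45 + delivery 261.61 = 11514.75

Seller: GBP 107069.04; buyer: GBP 11514.75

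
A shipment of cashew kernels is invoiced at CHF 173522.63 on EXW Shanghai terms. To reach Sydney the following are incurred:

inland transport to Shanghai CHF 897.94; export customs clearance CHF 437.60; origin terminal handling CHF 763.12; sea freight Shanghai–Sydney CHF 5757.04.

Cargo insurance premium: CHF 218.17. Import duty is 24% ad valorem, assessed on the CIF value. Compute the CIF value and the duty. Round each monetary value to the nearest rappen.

CIF value: CHF 181596.50; import duty: CHF 43583.16

CIF = EXW price + pre-shipment costs + freight + insurance
CIF = 173522.63 + 897.94 + 437.60 + 763.12 + 5757.04 + 218.17 = 181596.50
Import duty = 181596.50 × 24% = 43583.16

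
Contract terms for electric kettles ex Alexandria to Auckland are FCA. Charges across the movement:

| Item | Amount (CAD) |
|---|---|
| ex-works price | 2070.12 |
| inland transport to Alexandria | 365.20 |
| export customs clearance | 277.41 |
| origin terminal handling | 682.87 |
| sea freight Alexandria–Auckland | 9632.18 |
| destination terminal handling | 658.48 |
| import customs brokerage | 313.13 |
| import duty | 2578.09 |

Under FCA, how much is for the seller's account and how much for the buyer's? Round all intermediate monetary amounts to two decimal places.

Seller: CAD 2712.73; buyer: CAD 13864.75

FCA: the seller delivers export-cleared goods to the carrier; the buyer bears costs from that point.
Seller's account: goods 2070.12 + inland to port 365.20 + export clearance 277.41 = 2712.73
Buyer's account: origin terminal 682.87 + freight 9632.18 + destination terminal 658.48 + brokerage 313.13 + duty 2578.09 = 13864.75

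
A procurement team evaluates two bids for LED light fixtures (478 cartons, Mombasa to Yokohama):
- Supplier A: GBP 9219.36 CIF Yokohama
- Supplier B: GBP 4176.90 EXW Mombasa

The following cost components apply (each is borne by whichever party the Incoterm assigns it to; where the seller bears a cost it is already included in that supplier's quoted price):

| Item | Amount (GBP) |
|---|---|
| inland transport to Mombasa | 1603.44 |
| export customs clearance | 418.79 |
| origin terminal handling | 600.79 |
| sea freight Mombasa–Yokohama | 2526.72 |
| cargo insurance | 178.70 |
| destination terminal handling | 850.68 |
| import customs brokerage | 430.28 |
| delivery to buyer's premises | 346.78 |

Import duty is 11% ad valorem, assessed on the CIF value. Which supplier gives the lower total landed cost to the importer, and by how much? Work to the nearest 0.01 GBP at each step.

Supplier A is cheaper by GBP 317.44

Supplier A (CIF):
The CIF price already equals the CIF value: 9219.36
Import duty = 9219.36 × 11% = 1014.13
Buyer bears (A): 850.68 + 430.28 + 346.78 = 1627.74
Landed cost (A) = invoice 9219.36 + 1627.74 + duty 1014.13 = 11861.23
Supplier B (EXW):
CIF value = EXW price + inland to port + export clearance + origin terminal + freight + insurance = 4176.90 + 1603.44 + 418.79 + 600.79 + 2526.72 + 178.70 = 9505.34
Import duty = 9505.34 × 11% = 1045.59
Buyer bears (B): 1603.44 + 418.79 + 600.79 + 2526.72 + 178.70 + 850.68 + 430.28 + 346.78 = 6956.18
Landed cost (B) = invoice 4176.90 + 6956.18 + duty 1045.59 = 12178.67
Difference = |11861.23 − 12178.67| = 317.44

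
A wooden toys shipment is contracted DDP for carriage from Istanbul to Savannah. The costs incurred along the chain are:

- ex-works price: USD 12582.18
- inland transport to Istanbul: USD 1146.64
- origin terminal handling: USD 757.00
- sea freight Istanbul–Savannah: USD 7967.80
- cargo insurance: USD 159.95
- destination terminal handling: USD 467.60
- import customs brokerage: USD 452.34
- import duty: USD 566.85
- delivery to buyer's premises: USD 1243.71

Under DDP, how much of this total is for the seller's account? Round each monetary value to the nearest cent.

DDP: the seller bears all costs including import duty.
Seller's account: goods 12582.18 + inland to port 1146.64 + origin terminal 757.00 + freight 7967.80 + insurance 159.95 + destination terminal 467.60 + brokerage 452.34 + duty 566.85 + delivery 1243.71 = 25344.07
Buyer's account: 0.00

Seller's account: USD 25344.07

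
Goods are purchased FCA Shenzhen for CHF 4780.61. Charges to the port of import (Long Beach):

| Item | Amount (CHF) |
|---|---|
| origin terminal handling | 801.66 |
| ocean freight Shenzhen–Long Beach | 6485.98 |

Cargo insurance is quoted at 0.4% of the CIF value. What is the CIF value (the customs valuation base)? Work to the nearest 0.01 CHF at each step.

CIF value: CHF 12116.72

Let C be the CIF value. C = FCA price + pre-shipment costs + freight + 0.4% × C
C − 0.4% × C = 4780.61 + 801.66 + 6485.98
0.996 × C = 12068.25
C = 12068.25 / 0.996 = 12116.72
Insurance premium = 0.4% × 12116.72 = 48.47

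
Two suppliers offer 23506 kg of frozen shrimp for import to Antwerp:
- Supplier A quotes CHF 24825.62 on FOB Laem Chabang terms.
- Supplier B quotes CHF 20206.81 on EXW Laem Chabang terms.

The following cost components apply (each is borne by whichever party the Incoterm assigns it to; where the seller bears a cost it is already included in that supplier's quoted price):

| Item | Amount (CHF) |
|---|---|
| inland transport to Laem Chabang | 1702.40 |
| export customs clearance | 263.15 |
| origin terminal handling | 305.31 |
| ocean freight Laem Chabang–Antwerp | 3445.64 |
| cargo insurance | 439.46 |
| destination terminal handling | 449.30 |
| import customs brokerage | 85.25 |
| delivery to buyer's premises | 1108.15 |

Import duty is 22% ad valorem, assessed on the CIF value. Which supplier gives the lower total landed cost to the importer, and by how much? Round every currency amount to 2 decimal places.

Supplier B is cheaper by CHF 2864.50

Supplier A (FOB):
CIF value = FOB price + freight + insurance = 24825.62 + 3445.64 + 439.46 = 28710.72
Import duty = 28710.72 × 22% = 6316.36
Buyer bears (A): 3445.64 + 439.46 + 449.30 + 85.25 + 1108.15 = 5527.80
Landed cost (A) = invoice 24825.62 + 5527.80 + duty 6316.36 = 36669.78
Supplier B (EXW):
CIF value = EXW price + inland to port + export clearance + origin terminal + freight + insurance = 20206.81 + 1702.40 + 263.15 + 305.31 + 3445.64 + 439.46 = 26362.77
Import duty = 26362.77 × 22% = 5799.81
Buyer bears (B): 1702.40 + 263.15 + 305.31 + 3445.64 + 439.46 + 449.30 + 85.25 + 1108.15 = 7798.66
Landed cost (B) = invoice 20206.81 + 7798.66 + duty 5799.81 = 33805.28
Difference = |36669.78 − 33805.28| = 2864.50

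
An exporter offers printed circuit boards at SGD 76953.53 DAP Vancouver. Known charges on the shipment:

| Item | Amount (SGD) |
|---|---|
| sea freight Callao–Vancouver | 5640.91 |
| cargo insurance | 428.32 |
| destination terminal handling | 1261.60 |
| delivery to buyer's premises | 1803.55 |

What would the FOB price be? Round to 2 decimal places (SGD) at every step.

From DAP to FOB, the seller no longer bears: freight, insurance, destination terminal, delivery.
FOB price = 76953.53 − 5640.91 − 428.32 − 1261.60 − 1803.55 = 67819.15

FOB price: SGD 67819.15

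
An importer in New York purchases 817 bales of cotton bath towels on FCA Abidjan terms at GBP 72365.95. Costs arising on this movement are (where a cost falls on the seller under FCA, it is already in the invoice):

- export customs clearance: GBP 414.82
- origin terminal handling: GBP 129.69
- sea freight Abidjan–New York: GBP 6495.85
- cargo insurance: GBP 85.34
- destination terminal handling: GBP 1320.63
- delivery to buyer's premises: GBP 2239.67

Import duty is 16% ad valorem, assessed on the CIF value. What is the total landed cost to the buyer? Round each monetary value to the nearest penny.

FCA: the seller delivers export-cleared goods to the carrier; the buyer bears costs from that point.
Already in the invoice (seller's account under FCA): export clearance — exclude.
CIF value = FCA price + origin terminal + freight + insurance = 72365.95 + 129.69 + 6495.85 + 85.34 = 79076.83
Import duty = 79076.83 × 16% = 12652.29
Buyer bears: origin terminal 129.69 + freight 6495.85 + insurance 85.34 + destination terminal 1320.63 + delivery 2239.67 + duty 12652.29 = 22923.47
Landed cost = invoice 72365.95 + 22923.47 = 95289.42

Total landed cost: GBP 95289.42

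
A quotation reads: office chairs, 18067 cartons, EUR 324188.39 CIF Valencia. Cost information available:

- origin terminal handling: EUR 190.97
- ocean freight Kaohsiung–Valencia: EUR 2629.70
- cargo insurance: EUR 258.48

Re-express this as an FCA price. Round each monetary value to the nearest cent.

FCA price: EUR 321109.24

From CIF to FCA, the seller no longer bears: origin terminal, freight, insurance.
FCA price = 324188.39 − 190.97 − 2629.70 − 258.48 = 321109.24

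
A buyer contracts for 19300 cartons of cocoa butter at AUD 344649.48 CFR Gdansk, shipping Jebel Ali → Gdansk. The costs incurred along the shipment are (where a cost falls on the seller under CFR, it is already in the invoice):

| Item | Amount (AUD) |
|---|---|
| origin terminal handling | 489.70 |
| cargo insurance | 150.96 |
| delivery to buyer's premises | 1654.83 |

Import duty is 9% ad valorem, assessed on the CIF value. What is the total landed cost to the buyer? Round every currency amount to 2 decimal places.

Total landed cost: AUD 377487.31

CFR: the seller pays costs through ocean freight to the destination port, but not insurance.
Already in the invoice (seller's account under CFR): origin terminal — exclude.
CIF value = CFR price + insurance = 344649.48 + 150.96 = 344800.44
Import duty = 344800.44 × 9% = 31032.04
Buyer bears: insurance 150.96 + delivery 1654.83 + duty 31032.04 = 32837.83
Landed cost = invoice 344649.48 + 32837.83 = 377487.31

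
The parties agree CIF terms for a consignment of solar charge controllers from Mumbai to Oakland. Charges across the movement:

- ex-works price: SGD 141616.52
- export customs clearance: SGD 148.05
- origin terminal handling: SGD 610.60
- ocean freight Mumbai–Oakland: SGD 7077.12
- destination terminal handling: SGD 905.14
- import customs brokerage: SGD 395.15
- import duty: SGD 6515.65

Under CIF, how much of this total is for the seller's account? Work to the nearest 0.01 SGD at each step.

Seller's account: SGD 149452.29

CIF: the seller pays costs through ocean freight and marine insurance to the destination port.
Seller's account: goods 141616.52 + export clearance 148.05 + origin terminal 610.60 + freight 7077.12 = 149452.29
Buyer's account: destination terminal 905.14 + brokerage 395.15 + duty 6515.65 = 7815.94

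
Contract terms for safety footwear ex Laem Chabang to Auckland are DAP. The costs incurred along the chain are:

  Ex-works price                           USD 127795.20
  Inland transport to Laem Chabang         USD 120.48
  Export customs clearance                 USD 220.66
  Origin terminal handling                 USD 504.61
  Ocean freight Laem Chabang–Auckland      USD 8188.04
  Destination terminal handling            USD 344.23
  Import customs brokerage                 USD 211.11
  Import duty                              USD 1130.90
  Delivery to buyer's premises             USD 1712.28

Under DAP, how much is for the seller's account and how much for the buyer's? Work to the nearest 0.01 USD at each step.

DAP: the seller bears all costs to the named destination except import duty and clearance.
Seller's account: goods 127795.20 + inland to port 120.48 + export clearance 220.66 + origin terminal 504.61 + freight 8188.04 + destination terminal 344.23 + delivery 1712.28 = 138885.50
Buyer's account: brokerage 211.11 + duty 1130.90 = 1342.01

Seller: USD 138885.50; buyer: USD 1342.01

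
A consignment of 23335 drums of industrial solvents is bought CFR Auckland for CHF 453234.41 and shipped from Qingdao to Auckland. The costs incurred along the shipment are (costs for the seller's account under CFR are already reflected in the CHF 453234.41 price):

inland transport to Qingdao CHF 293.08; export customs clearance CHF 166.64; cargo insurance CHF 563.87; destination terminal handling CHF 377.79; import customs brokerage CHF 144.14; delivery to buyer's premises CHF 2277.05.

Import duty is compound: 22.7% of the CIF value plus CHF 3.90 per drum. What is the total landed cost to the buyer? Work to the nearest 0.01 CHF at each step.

CFR: the seller pays costs through ocean freight to the destination port, but not insurance.
Already in the invoice (seller's account under CFR): inland to port, export clearance — exclude.
CIF value = CFR price + insurance = 453234.41 + 563.87 = 453798.28
Ad valorem component: 453798.28 × 22.7% = 103012.21
Specific component: 23335 × 3.90 = 91006.50
Import duty = 103012.21 + 91006.50 = 194018.71
Buyer bears: insurance 563.87 + destination terminal 377.79 + brokerage 144.14 + delivery 2277.05 + duty 194018.71 = 197381.56
Landed cost = invoice 453234.41 + 197381.56 = 650615.97

Total landed cost: CHF 650615.97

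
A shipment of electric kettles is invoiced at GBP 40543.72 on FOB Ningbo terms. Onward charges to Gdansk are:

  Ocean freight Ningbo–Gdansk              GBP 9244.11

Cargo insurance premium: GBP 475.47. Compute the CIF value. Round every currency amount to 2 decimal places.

CIF = FOB price + freight + insurance
CIF = 40543.72 + 9244.11 + 475.47 = 50263.30

CIF value: GBP 50263.30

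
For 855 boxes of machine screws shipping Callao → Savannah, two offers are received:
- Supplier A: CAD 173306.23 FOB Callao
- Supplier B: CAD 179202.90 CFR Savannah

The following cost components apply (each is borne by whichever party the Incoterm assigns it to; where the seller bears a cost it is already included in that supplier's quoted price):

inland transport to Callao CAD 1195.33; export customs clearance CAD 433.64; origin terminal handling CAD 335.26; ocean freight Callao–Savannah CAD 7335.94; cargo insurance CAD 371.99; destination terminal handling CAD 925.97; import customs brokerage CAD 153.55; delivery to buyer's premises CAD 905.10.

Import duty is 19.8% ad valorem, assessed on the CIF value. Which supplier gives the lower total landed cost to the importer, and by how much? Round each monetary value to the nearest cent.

Supplier B is cheaper by CAD 1724.24

Supplier A (FOB):
CIF value = FOB price + freight + insurance = 173306.23 + 7335.94 + 371.99 = 181014.16
Import duty = 181014.16 × 19.8% = 35840.80
Buyer bears (A): 7335.94 + 371.99 + 925.97 + 153.55 + 905.10 = 9692.55
Landed cost (A) = invoice 173306.23 + 9692.55 + duty 35840.80 = 218839.58
Supplier B (CFR):
CIF value = CFR price + insurance = 179202.90 + 371.99 = 179574.89
Import duty = 179574.89 × 19.8% = 35555.83
Buyer bears (B): 371.99 + 925.97 + 153.55 + 905.10 = 2356.61
Landed cost (B) = invoice 179202.90 + 2356.61 + duty 35555.83 = 217115.34
Difference = |218839.58 − 217115.34| = 1724.24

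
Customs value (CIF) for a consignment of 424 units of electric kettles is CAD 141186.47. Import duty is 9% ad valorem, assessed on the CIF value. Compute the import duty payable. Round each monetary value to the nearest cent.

Import duty = 141186.47 × 9% = 12706.78

Import duty: CAD 12706.78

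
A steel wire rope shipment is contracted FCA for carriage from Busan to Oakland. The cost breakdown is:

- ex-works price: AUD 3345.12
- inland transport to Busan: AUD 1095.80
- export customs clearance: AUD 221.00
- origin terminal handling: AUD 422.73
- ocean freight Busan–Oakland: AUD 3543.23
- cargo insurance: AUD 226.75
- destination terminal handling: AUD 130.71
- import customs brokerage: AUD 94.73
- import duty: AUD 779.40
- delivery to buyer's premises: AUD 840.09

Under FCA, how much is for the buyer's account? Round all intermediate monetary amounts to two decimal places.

FCA: the seller delivers export-cleared goods to the carrier; the buyer bears costs from that point.
Seller's account: goods 3345.12 + inland to port 1095.80 + export clearance 221.00 = 4661.92
Buyer's account: origin terminal 422.73 + freight 3543.23 + insurance 226.75 + destination terminal 130.71 + brokerage 94.73 + duty 779.40 + delivery 840.09 = 6037.64

Buyer's account: AUD 6037.64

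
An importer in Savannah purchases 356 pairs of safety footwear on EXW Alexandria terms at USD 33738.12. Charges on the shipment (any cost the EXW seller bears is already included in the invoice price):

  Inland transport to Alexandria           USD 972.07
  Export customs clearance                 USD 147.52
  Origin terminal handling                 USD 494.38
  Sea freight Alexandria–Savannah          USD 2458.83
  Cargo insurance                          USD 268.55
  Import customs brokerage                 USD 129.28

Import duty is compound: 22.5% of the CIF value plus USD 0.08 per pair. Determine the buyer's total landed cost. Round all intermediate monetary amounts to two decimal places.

EXW: the seller makes goods available at their premises; the buyer bears all onward costs.
CIF value = EXW price + inland to port + export clearance + origin terminal + freight + insurance = 33738.12 + 972.07 + 147.52 + 494.38 + 2458.83 + 268.55 = 38079.47
Ad valorem component: 38079.47 × 22.5% = 8567.88
Specific component: 356 × 0.08 = 28.48
Import duty = 8567.88 + 28.48 = 8596.36
Buyer bears: inland to port 972.07 + export clearance 147.52 + origin terminal 494.38 + freight 2458.83 + insurance 268.55 + brokerage 129.28 + duty 8596.36 = 13066.99
Landed cost = invoice 33738.12 + 13066.99 = 46805.11

Total landed cost: USD 46805.11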